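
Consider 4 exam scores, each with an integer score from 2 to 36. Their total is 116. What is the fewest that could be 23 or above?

2

Suppose at most 4 − j of them reach 23; then j values are ≤ 22 and the rest ≤ 36.
The total is then ≤ 22·j + 36·(4 − j) = 144 − 14j. For this to be ≥ 116 we need j ≤ 2, so at least 4 − 2 = 2 must reach 23.
Exactly 2 works: 2 values at 36 and 2 at 22 total 116.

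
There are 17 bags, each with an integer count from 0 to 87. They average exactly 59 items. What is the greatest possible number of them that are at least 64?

The total is 17 × 59 = 1003.
With k values at 64 or above and the rest at least 0, the sum is at least 0 + 64k.
Since the sum is 1003, we need 64k ≤ 1003, i.e. k ≤ 15.
k = 15 is achieved by 15 values at 64 and 2 at 0, total 960; add 43 to one value (staying below 64) to reach 1003.

15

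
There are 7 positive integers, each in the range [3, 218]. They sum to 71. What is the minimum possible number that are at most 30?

Let j be the number exceeding 30. Then the total is ≥ 31·j + 3·(7 − j) = 21 + 28j.
So 28j ≤ 50 and j ≤ 1; hence at least 7 − 1 = 6 are ≤ 30.
Exactly 6 works: 6 values at 3 and 1 at 31 total 49; raise one of the low values by 22 (still ≤ 30) to hit 71.

6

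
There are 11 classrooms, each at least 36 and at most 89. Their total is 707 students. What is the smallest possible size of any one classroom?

36

Minimizing one value means maximizing the remaining 10.
The other 10 can take up 10 × 89 = 890 ≥ 707 − 36, so one classroom can sit at its floor of 36.
Achievable: one at 36 and the other 10 totalling 671, which fits since 10 × 36 ≤ 671 ≤ 10 × 89.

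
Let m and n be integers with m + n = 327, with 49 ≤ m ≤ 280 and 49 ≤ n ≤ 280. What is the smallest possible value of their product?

Since m + n is fixed, pushing one of them to its bound minimizes the product.
The extreme feasible split is m = 49, n = 278, giving mn = 13622.

13622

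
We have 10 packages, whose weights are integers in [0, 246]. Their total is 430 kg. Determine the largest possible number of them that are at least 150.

2

Suppose k of them are at least 150. Those contribute at least 150 each and the other 10 − k at least 0 each.
So the total is at least 150k + 0(10 − k) = 0 + 150k. This must be ≤ 430, giving k ≤ 2.
k = 2 is achieved by 2 values at 150 and 8 at 0, total 300; add 130 to one value (staying below 150) to reach 430.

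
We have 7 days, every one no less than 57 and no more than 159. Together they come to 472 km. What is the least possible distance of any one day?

To make one day as small as possible, make the other 6 as large as possible.
The other 6 can take up 6 × 159 = 954 ≥ 472 − 57, so one day can sit at its floor of 57.
Achievable: one at 57 and the other 6 totalling 415, which fits since 6 × 57 ≤ 415 ≤ 6 × 159.

57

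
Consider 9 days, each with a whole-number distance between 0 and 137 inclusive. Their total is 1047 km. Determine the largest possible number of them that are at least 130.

8

Suppose k of them are at least 130. Those contribute at least 130 each and the other 9 − k at least 0 each.
So the total is at least 130k + 0(9 − k) = 0 + 130k. This must be ≤ 1047, giving k ≤ 8.
k = 8 is achieved by 8 values at 130 and 1 at 0, total 1040; add 7 to one value (staying below 130) to reach 1047.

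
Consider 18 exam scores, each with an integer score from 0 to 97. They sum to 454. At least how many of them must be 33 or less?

Each value above 33 is at least 34, contributing at least 34 − 0 = 34 above the floor 0.
The sum exceeds the floor total 0 by 454, so at most ⌊454/34⌋ = 13 exceed 33, and at least 5 are ≤ 33.
Exactly 5 works: 5 values at 0 and 13 at 34 total 442; raise one of the low values by 12 (still ≤ 33) to hit 454.

5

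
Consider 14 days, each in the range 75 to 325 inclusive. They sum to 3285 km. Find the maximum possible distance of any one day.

To make one day as large as possible, make the other 13 as small as possible.
The other 13 contribute at least 13 × 75 = 975, leaving at most 3285 − 975 = 2310.
But each day is capped at 325, so the maximum is 325.
Achievable: one at 325 and the other 13 totalling 2960, which fits since 13 × 75 ≤ 2960 ≤ 13 × 325.

325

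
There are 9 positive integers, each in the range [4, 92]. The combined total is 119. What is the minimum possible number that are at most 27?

Each value above 27 is at least 28, contributing at least 28 − 4 = 24 above the floor 4.
The sum exceeds the floor total 36 by 83, so at most ⌊83/24⌋ = 3 exceed 27, and at least 6 are ≤ 27.
Exactly 6 works: 6 values at 4 and 3 at 28 total 108; raise one of the low values by 11 (still ≤ 27) to hit 119.

6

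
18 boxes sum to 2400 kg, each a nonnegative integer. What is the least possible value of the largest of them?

If every one of the 18 were at most 133, the total would be at most 18 × 133 = 2394 < 2400.
Achievable: 6 of them at 134 and 12 at 133 total 2400.

134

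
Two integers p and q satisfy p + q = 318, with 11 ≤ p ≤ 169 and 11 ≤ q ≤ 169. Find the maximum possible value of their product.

With p + q fixed, pq peaks when the two are closest together.
Taking p = 159 and q = 159 (both in [11, 169]) gives pq = 25281.

25281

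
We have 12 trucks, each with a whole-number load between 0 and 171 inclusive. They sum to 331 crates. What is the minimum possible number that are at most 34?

3

If only k of them are at most 34, the other 12 − k are at least 35, so the total is at least (12 − k)·35 + k·0.
This is ≤ 331, so (12 − k)·35 + 0k ≤ 331, which gives k ≥ 3.
Exactly 3 works: 3 values at 0 and 9 at 35 total 315; raise one of the low values by 16 (still ≤ 34) to hit 331.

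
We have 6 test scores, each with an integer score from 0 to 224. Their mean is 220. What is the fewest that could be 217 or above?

The total is 6 × 220 = 1320.
Each value short of 217 is at most 216, costing at least 224 − 216 = 8 against the maximum total of 1344.
We can afford to lose at most 1344 − 1320 = 24, so at most ⌊24/8⌋ = 3 fall short, and at least 3 are ≥ 217.
Exactly 3 works: 3 values at 224 and 3 at 216 total 1320.

3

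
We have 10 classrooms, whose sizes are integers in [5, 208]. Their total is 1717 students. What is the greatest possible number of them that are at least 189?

With k values at 189 or above and the rest at least 5, the sum is at least 50 + 184k.
Since the sum is 1717, we need 184k ≤ 1667, i.e. k ≤ 9.
k = 9 is achieved by 9 values at 189 and 1 at 5, total 1706; add 11 to one value (staying below 189) to reach 1717.

9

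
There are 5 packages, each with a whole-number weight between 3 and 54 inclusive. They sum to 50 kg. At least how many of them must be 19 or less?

Each value above 19 is at least 20, contributing at least 20 − 3 = 17 above the floor 3.
The sum exceeds the floor total 15 by 35, so at most ⌊35/17⌋ = 2 exceed 19, and at least 3 are ≤ 19.
Exactly 3 works: 3 values at 3 and 2 at 20 total 49; raise one of the low values by 1 (still ≤ 19) to hit 50.

3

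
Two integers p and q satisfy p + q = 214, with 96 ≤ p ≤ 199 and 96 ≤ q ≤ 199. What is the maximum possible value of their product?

11449

For a fixed sum, the product pq is largest when p and q are as close as possible.
Taking p = 107 and q = 107 (both in [96, 199]) gives pq = 11449.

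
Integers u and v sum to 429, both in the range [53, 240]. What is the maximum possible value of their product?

uv = u(429 − u) is maximized when u is as near 429/2 as the bounds allow.
Taking u = 214 and v = 215 (both in [53, 240]) gives uv = 46010.

46010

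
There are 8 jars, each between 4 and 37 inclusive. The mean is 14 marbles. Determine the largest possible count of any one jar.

Maximizing one value means minimizing the remaining 7.
The total is 8 × 14 = 112.
The other 7 contribute at least 7 × 4 = 28, leaving at most 112 − 28 = 84.
But each jar is capped at 37, so the maximum is 37.
Achievable: one at 37 and the other 7 totalling 75, which fits since 7 × 4 ≤ 75 ≤ 7 × 37.

37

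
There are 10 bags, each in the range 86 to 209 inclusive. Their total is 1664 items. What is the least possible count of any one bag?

86

Minimizing one value means maximizing the remaining 9.
The other 9 can take up 9 × 209 = 1881 ≥ 1664 − 86, so one bag can sit at its floor of 86.
Achievable: one at 86 and the other 9 totalling 1578, which fits since 9 × 86 ≤ 1578 ≤ 9 × 209.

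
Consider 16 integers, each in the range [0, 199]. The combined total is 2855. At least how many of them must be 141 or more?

11

Each value short of 141 is at most 140, costing at least 199 − 140 = 59 against the maximum total of 3184.
We can afford to lose at most 3184 − 2855 = 329, so at most ⌊329/59⌋ = 5 fall short, and at least 11 are ≥ 141.
Exactly 11 works: 11 values at 199 and 5 at 140 total 2889; lower one of the high values by 34 (still ≥ 141) to hit 2855.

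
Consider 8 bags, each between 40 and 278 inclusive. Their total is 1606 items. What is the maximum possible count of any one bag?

278

Maximizing one value means minimizing the remaining 7.
The other 7 contribute at least 7 × 40 = 280, leaving at most 1606 − 280 = 1326.
But each bag is capped at 278, so the maximum is 278.
Achievable: one at 278 and the other 7 totalling 1328, which fits since 7 × 40 ≤ 1328 ≤ 7 × 278.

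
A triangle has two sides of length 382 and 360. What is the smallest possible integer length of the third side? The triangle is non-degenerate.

23

The third side must exceed |382 − 360| = 22.
The smallest integer above 22 is 23.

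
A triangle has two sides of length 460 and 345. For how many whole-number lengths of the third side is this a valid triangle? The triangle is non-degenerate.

The triangle inequality gives |460 − 345| < c < 460 + 345, i.e. 115 < c < 805.
So c can be any integer from 116 to 804: 689 values.

689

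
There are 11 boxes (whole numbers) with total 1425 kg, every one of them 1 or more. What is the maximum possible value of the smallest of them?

129

The 11 values sum to 1425, so their minimum is at most ⌊1425/11⌋ = 129.
Equality holds with 5 values of 129 and 6 values of 130.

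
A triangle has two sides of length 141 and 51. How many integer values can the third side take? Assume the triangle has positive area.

The triangle inequality gives |141 − 51| < c < 141 + 51, i.e. 90 < c < 192.
So c can be any integer from 91 to 191: 101 values.

101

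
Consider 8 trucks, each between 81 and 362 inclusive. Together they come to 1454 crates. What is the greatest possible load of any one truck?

362

To make one truck as large as possible, make the other 7 as small as possible.
The other 7 contribute at least 7 × 81 = 567, leaving at most 1454 − 567 = 887.
But each truck is capped at 362, so the maximum is 362.
Achievable: one at 362 and the other 7 totalling 1092, which fits since 7 × 81 ≤ 1092 ≤ 7 × 362.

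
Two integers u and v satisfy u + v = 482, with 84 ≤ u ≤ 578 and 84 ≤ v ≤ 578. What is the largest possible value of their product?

With u + v fixed, uv peaks when the two are closest together.
Taking u = 241 and v = 241 (both in [84, 578]) gives uv = 58081.

58081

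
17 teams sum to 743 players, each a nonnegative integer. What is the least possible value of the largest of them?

The average is 743/17 > 43, so not all 17 can be 43 or less; the largest is ≥ 44.
Taking 5 copies of 43 and 12 copies of 44 gives exactly 743, so 44 is attained.

44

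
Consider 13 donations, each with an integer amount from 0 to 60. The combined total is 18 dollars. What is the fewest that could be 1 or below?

Each value above 1 is at least 2, contributing at least 2 − 0 = 2 above the floor 0.
The sum exceeds the floor total 0 by 18, so at most ⌊18/2⌋ = 9 exceed 1, and at least 4 are ≤ 1.
Exactly 4 works: 4 values at 0 and 9 at 2 total 18.

4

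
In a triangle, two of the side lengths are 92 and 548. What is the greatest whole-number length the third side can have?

The third side must be less than 92 + 548 = 640.
The largest integer below 640 is 639.

639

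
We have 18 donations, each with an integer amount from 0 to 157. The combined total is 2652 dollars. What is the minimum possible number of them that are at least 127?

13

If only k of them are at least 127, the other 18 − k are at most 126, so the total is at most k·157 + (18 − k)·126.
This must reach 2652, so k·157 + (18 − k)·126 ≥ 2652, giving k ≥ 13.
Exactly 13 works: 13 values at 157 and 5 at 126 total 2671; lower one of the high values by 19 (still ≥ 127) to hit 2652.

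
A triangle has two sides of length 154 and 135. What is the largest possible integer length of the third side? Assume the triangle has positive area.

288

The third side must be less than 154 + 135 = 289.
The largest integer below 289 is 288.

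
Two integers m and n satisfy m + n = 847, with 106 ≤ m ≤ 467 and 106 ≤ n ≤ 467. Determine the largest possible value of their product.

179352

For a fixed sum, the product mn is largest when m and n are as close as possible.
Taking m = 423 and n = 424 (both in [106, 467]) gives mn = 179352.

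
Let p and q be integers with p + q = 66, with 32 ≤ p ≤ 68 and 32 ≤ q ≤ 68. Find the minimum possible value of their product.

pq = p(66 − p) is concave in p, so over [32, 34] it is minimized at an endpoint.
At the endpoint p = 32, q = 66 − 32 = 34, so pq = 32 × 34 = 1088.

1088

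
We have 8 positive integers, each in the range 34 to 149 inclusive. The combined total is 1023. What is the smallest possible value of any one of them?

To make one integer as small as possible, make the other 7 as large as possible.
The other 7 can take up 7 × 149 = 1043 ≥ 1023 − 34, so one integer can sit at its floor of 34.
Achievable: one at 34 and the other 7 totalling 989, which fits since 7 × 34 ≤ 989 ≤ 7 × 149.

34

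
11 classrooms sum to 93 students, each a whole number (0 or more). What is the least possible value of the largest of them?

The 11 values sum to 93, so their maximum is at least ⌈93/11⌉ = 9.
Equality holds with 5 values of 9 and 6 values of 8.

9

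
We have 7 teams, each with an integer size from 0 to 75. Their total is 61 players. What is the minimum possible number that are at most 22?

Let j be the number exceeding 22. Then the total is ≥ 23·j + 0·(7 − j) = 0 + 23j.
So 23j ≤ 61 and j ≤ 2; hence at least 7 − 2 = 5 are ≤ 22.
Exactly 5 works: 5 values at 0 and 2 at 23 total 46; raise one of the low values by 15 (still ≤ 22) to hit 61.

5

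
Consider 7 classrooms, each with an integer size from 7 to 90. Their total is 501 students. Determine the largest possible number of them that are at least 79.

Suppose k of them are at least 79. Those contribute at least 79 each and the other 7 − k at least 7 each.
So the total is at least 79k + 7(7 − k) = 49 + 72k. This must be ≤ 501, giving k ≤ 6.
k = 6 is achieved by 6 values at 79 and 1 at 7, total 481; add 20 to one value (staying below 79) to reach 501.

6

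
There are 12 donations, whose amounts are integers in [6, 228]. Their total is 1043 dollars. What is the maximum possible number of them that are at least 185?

5

If k of the values are ≥ 185, the total is ≥ 185k + 6(12 − k).
Setting 185k + 6(12 − k) ≤ 1043 gives 179k ≤ 971, so k ≤ 5.
k = 5 is achieved by 5 values at 185 and 7 at 6, total 967; add 76 to one value (staying below 185) to reach 1043.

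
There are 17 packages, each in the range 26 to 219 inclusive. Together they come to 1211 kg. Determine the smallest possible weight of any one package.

26

Minimizing one value means maximizing the remaining 16.
The other 16 can take up 16 × 219 = 3504 ≥ 1211 − 26, so one package can sit at its floor of 26.
Achievable: one at 26 and the other 16 totalling 1185, which fits since 16 × 26 ≤ 1185 ≤ 16 × 219.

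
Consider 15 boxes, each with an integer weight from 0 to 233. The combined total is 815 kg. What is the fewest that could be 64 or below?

Each value above 64 is at least 65, contributing at least 65 − 0 = 65 above the floor 0.
The sum exceeds the floor total 0 by 815, so at most ⌊815/65⌋ = 12 exceed 64, and at least 3 are ≤ 64.
Exactly 3 works: 3 values at 0 and 12 at 65 total 780; raise one of the low values by 35 (still ≤ 64) to hit 815.

3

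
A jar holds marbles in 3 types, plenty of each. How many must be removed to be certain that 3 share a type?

In the worst case you draw 2 of each of the 3 types: 3 × 2 = 6.
One more forces 3 of some type, so 6 + 1 = 7.

7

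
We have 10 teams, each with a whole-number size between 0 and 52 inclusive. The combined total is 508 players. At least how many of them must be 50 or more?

6

If only k of them are at least 50, the other 10 − k are at most 49, so the total is at most k·52 + (10 − k)·49.
This must reach 508, so k·52 + (10 − k)·49 ≥ 508, giving k ≥ 6.
Exactly 6 works: 6 values at 52 and 4 at 49 total 508.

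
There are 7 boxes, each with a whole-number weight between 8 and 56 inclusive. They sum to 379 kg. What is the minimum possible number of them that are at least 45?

6

Suppose at most 7 − j of them reach 45; then j values are ≤ 44 and the rest ≤ 56.
The total is then ≤ 44·j + 56·(7 − j) = 392 − 12j. For this to be ≥ 379 we need j ≤ 1, so at least 7 − 1 = 6 must reach 45.
Exactly 6 works: 6 values at 56 and 1 at 44 total 380; lower one of the high values by 1 (still ≥ 45) to hit 379.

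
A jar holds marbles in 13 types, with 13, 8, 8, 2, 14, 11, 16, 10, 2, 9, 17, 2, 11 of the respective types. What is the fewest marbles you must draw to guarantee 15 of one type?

119

In the worst case you take as many as possible of each type without reaching 15: 13 + 8 + 8 + 2 + 14 + 11 + 14 + 10 + 2 + 9 + 14 + 2 + 11 = 118.
The next one must give 15 of some type, so 118 + 1 = 119.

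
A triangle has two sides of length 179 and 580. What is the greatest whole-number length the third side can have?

The third side must be less than 179 + 580 = 759.
The largest integer below 759 is 758.

758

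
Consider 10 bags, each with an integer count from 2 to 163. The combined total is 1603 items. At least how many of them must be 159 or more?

Each value short of 159 is at most 158, costing at least 163 − 158 = 5 against the maximum total of 1630.
We can afford to lose at most 1630 − 1603 = 27, so at most ⌊27/5⌋ = 5 fall short, and at least 5 are ≥ 159.
Exactly 5 works: 5 values at 163 and 5 at 158 total 1605; lower one of the high values by 2 (still ≥ 159) to hit 1603.

5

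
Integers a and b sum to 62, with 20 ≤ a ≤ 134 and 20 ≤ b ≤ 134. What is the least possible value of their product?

840

ab = a(62 − a) is concave in a, so over [20, 42] it is minimized at an endpoint.
At the endpoint a = 20, b = 62 − 20 = 42, so ab = 20 × 42 = 840.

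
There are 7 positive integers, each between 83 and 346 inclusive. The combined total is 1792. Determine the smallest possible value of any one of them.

To make one integer as small as possible, make the other 6 as large as possible.
The other 6 can take up 6 × 346 = 2076 ≥ 1792 − 83, so one integer can sit at its floor of 83.
Achievable: one at 83 and the other 6 totalling 1709, which fits since 6 × 83 ≤ 1709 ≤ 6 × 346.

83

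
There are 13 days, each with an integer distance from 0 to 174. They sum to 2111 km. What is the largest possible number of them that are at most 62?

1

Each value at 62 or below falls at least 174 − 62 = 112 short of the ceiling 174.
The ceiling total is 13 × 174 = 2262, and we need 2111, so at most ⌊(2262 − 2111)/112⌋ = 1 can be that low.
k = 1 is achieved by 1 value at 62 and 12 at 174, total 2150; lower one of the 174's by 39 (still > 62) to reach 2111.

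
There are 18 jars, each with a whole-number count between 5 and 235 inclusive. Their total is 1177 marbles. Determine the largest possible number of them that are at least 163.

With k values at 163 or above and the rest at least 5, the sum is at least 90 + 158k.
Since the sum is 1177, we need 158k ≤ 1087, i.e. k ≤ 6.
k = 6 is achieved by 6 values at 163 and 12 at 5, total 1038; add 139 to one value (staying below 163) to reach 1177.

6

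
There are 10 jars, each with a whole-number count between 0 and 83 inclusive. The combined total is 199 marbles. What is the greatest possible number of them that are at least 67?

With k values at 67 or above and the rest at least 0, the sum is at least 0 + 67k.
Since the sum is 199, we need 67k ≤ 199, i.e. k ≤ 2.
k = 2 is achieved by 2 values at 67 and 8 at 0, total 134; add 65 to one value (staying below 67) to reach 199.

2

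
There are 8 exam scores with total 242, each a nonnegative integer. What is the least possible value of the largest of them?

The 8 values sum to 242, so their maximum is at least ⌈242/8⌉ = 31.
Equality holds with 2 values of 31 and 6 values of 30.

31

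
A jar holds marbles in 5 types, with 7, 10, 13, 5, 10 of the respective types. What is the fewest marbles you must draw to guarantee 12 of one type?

In the worst case you take as many as possible of each type without reaching 12: 7 + 10 + 11 + 5 + 10 = 43.
The next one must give 12 of some type, so 43 + 1 = 44.

44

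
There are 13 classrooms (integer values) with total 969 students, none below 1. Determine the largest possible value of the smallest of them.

74

If every one of the 13 were at least 75, the total would be at least 13 × 75 = 975 > 969.
Taking 6 copies of 74 and 7 copies of 75 gives exactly 969, so 74 is attained.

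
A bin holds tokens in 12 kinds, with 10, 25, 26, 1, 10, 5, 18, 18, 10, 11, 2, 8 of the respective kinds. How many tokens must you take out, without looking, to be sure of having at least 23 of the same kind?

In the worst case you take as many as possible of each kind without reaching 23: 10 + 22 + 22 + 1 + 10 + 5 + 18 + 18 + 10 + 11 + 2 + 8 = 137.
The next one must give 23 of some kind, so 137 + 1 = 138.

138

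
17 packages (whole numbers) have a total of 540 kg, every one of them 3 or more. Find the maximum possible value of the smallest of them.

The average is 540/17 < 32, so some value is ≤ 31.
Achievable: 4 of them at 31 and 13 at 32 total 540.

31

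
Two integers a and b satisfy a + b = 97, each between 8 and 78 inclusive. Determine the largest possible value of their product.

With a + b fixed, ab peaks when the two are closest together.
Taking a = 48 and b = 49 (both in [8, 78]) gives ab = 2352.

2352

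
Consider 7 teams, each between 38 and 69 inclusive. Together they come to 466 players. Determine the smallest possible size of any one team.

52

To make one team as small as possible, make the other 6 as large as possible.
The other 6 contribute at most 6 × 69 = 414, leaving at least 466 − 414 = 52.
Since 52 ≥ 38, this is achievable: one at 52 and 6 at 69.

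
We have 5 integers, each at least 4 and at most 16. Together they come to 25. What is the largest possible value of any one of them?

Maximizing one value means minimizing the remaining 4.
The other 4 contribute at least 4 × 4 = 16, leaving at most 25 − 16 = 9.
Since 9 ≤ 16, this is achievable: one at 9 and 4 at 4.

9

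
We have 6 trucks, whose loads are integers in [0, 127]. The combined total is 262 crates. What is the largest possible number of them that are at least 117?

2

If k of the values are ≥ 117, the total is ≥ 117k + 0(6 − k).
Setting 117k + 0(6 − k) ≤ 262 gives 117k ≤ 262, so k ≤ 2.
k = 2 is achieved by 2 values at 117 and 4 at 0, total 234; add 28 to one value (staying below 117) to reach 262.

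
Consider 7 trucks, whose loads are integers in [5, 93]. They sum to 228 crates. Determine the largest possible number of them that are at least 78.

2

With k values at 78 or above and the rest at least 5, the sum is at least 35 + 73k.
Since the sum is 228, we need 73k ≤ 193, i.e. k ≤ 2.
k = 2 is achieved by 2 values at 78 and 5 at 5, total 181; add 47 to one value (staying below 78) to reach 228.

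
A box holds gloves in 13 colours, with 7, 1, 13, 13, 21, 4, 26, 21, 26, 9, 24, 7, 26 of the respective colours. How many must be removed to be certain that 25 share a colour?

193

In the worst case you take as many as possible of each colour without reaching 25: 7 + 1 + 13 + 13 + 21 + 4 + 24 + 21 + 24 + 9 + 24 + 7 + 24 = 192.
The next one must give 25 of some colour, so 192 + 1 = 193.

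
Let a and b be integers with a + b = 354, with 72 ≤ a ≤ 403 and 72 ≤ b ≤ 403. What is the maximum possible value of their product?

31329

For a fixed sum, the product ab is largest when a and b are as close as possible.
Taking a = 177 and b = 177 (both in [72, 403]) gives ab = 31329.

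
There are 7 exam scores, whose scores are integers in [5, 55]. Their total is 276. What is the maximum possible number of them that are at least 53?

5

With k values at 53 or above and the rest at least 5, the sum is at least 35 + 48k.
Since the sum is 276, we need 48k ≤ 241, i.e. k ≤ 5.
k = 5 is achieved by 5 values at 53 and 2 at 5, total 275; add 1 to one value (staying below 53) to reach 276.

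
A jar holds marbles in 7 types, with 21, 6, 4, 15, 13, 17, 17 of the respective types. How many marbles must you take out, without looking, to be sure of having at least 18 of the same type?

In the worst case you take as many as possible of each type without reaching 18: 17 + 6 + 4 + 15 + 13 + 17 + 17 = 89.
The next one must give 18 of some type, so 89 + 1 = 90.

90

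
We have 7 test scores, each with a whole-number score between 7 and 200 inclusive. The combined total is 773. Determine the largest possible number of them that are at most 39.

3

Each value at 39 or below falls at least 200 − 39 = 161 short of the ceiling 200.
The ceiling total is 7 × 200 = 1400, and we need 773, so at most ⌊(1400 − 773)/161⌋ = 3 can be that low.
k = 3 is achieved by 3 values at 39 and 4 at 200, total 917; lower one of the 200's by 144 (still > 39) to reach 773.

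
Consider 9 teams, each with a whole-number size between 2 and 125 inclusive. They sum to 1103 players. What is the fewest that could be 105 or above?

8

If only k of them are at least 105, the other 9 − k are at most 104, so the total is at most k·125 + (9 − k)·104.
This must reach 1103, so k·125 + (9 − k)·104 ≥ 1103, giving k ≥ 8.
Exactly 8 works: 8 values at 125 and 1 at 104 total 1104; lower one of the high values by 1 (still ≥ 105) to hit 1103.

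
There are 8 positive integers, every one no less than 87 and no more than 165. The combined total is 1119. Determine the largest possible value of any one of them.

Maximizing one value means minimizing the remaining 7.
The other 7 contribute at least 7 × 87 = 609, leaving at most 1119 − 609 = 510.
But each integer is capped at 165, so the maximum is 165.
Achievable: one at 165 and the other 7 totalling 954, which fits since 7 × 87 ≤ 954 ≤ 7 × 165.

165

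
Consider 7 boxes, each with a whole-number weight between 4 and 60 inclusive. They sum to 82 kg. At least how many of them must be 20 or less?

Let j be the number exceeding 20. Then the total is ≥ 21·j + 4·(7 − j) = 28 + 17j.
So 17j ≤ 54 and j ≤ 3; hence at least 7 − 3 = 4 are ≤ 20.
Exactly 4 works: 4 values at 4 and 3 at 21 total 79; raise one of the low values by 3 (still ≤ 20) to hit 82.

4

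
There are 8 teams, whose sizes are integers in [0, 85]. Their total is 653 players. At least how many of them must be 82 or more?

2

Suppose at most 8 − j of them reach 82; then j values are ≤ 81 and the rest ≤ 85.
The total is then ≤ 81·j + 85·(8 − j) = 680 − 4j. For this to be ≥ 653 we need j ≤ 6, so at least 8 − 6 = 2 must reach 82.
Exactly 2 works: 2 values at 85 and 6 at 81 total 656; lower one of the high values by 3 (still ≥ 82) to hit 653.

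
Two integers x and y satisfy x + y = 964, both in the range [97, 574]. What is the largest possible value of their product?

232324

With x + y fixed, xy peaks when the two are closest together.
Taking x = 482 and y = 482 (both in [97, 574]) gives xy = 232324.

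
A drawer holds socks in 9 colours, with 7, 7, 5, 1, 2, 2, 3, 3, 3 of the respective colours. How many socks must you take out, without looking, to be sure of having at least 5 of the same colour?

27

In the worst case you take as many as possible of each colour without reaching 5: 4 + 4 + 4 + 1 + 2 + 2 + 3 + 3 + 3 = 26.
The next one must give 5 of some colour, so 26 + 1 = 27.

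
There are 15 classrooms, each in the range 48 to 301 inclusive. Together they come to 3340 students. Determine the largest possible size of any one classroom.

301

Maximizing one value means minimizing the remaining 14.
The other 14 contribute at least 14 × 48 = 672, leaving at most 3340 − 672 = 2668.
But each classroom is capped at 301, so the maximum is 301.
Achievable: one at 301 and the other 14 totalling 3039, which fits since 14 × 48 ≤ 3039 ≤ 14 × 301.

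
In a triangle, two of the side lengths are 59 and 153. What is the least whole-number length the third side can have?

95

The third side must exceed |59 − 153| = 94.
The smallest integer above 94 is 95.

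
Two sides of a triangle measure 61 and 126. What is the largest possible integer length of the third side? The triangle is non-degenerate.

The third side must be less than 61 + 126 = 187.
The largest integer below 187 is 186.

186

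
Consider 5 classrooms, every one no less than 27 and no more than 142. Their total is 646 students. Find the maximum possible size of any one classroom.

Maximizing one value means minimizing the remaining 4.
The other 4 contribute at least 4 × 27 = 108, leaving at most 646 − 108 = 538.
But each classroom is capped at 142, so the maximum is 142.
Achievable: one at 142 and the other 4 totalling 504, which fits since 4 × 27 ≤ 504 ≤ 4 × 142.

142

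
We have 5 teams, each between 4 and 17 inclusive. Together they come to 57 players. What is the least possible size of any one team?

4

To make one team as small as possible, make the other 4 as large as possible.
The other 4 can take up 4 × 17 = 68 ≥ 57 − 4, so one team can sit at its floor of 4.
Achievable: one at 4 and the other 4 totalling 53, which fits since 4 × 4 ≤ 53 ≤ 4 × 17.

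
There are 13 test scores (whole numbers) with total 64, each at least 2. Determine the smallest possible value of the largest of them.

5

The average is 64/13 > 4, so not all 13 can be 4 or less; the largest is ≥ 5.
Equality holds with 12 values of 5 and 1 value of 4.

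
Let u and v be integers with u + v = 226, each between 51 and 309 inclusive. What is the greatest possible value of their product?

For a fixed sum, the product uv is largest when u and v are as close as possible.
Taking u = 113 and v = 113 (both in [51, 309]) gives uv = 12769.

12769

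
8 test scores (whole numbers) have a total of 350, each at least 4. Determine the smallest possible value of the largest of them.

44

Some value must be at least ⌈350/8⌉ = 44, since 8 × 43 = 344 < 350.
Taking 2 copies of 43 and 6 copies of 44 gives exactly 350, so 44 is attained.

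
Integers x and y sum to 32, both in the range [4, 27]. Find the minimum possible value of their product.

135

Since x + y is fixed, pushing one of them to its bound minimizes the product.
The extreme feasible split is x = 5, y = 27, giving xy = 135.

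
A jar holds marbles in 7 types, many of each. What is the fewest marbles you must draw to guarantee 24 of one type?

In the worst case you draw 23 of each of the 7 types: 7 × 23 = 161.
One more forces 24 of some type, so 161 + 1 = 162.

162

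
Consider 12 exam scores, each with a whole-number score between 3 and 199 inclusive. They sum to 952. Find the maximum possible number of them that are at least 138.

Suppose k of them are at least 138. Those contribute at least 138 each and the other 12 − k at least 3 each.
So the total is at least 138k + 3(12 − k) = 36 + 135k. This must be ≤ 952, giving k ≤ 6.
k = 6 is achieved by 6 values at 138 and 6 at 3, total 846; add 106 to one value (staying below 138) to reach 952.

6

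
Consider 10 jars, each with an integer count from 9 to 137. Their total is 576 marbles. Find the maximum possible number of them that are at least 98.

5

Suppose k of them are at least 98. Those contribute at least 98 each and the other 10 − k at least 9 each.
So the total is at least 98k + 9(10 − k) = 90 + 89k. This must be ≤ 576, giving k ≤ 5.
k = 5 is achieved by 5 values at 98 and 5 at 9, total 535; add 41 to one value (staying below 98) to reach 576.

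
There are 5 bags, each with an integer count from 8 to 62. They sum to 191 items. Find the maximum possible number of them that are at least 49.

3

If k of the values are ≥ 49, the total is ≥ 49k + 8(5 − k).
Setting 49k + 8(5 − k) ≤ 191 gives 41k ≤ 151, so k ≤ 3.
k = 3 is achieved by 3 values at 49 and 2 at 8, total 163; add 28 to one value (staying below 49) to reach 191.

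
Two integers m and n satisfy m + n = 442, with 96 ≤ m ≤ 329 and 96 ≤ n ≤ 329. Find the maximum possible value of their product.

48841

With m + n fixed, mn peaks when the two are closest together.
Taking m = 221 and n = 221 (both in [96, 329]) gives mn = 48841.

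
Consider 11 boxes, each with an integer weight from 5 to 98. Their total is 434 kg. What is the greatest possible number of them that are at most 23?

8

Each value at 23 or below falls at least 98 − 23 = 75 short of the ceiling 98.
The ceiling total is 11 × 98 = 1078, and we need 434, so at most ⌊(1078 − 434)/75⌋ = 8 can be that low.
k = 8 is achieved by 8 values at 23 and 3 at 98, total 478; lower one of the 98's by 44 (still > 23) to reach 434.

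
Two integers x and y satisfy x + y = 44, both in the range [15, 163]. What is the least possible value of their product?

435

Since x + y is fixed, pushing one of them to its bound minimizes the product.
At the endpoint x = 15, y = 44 − 15 = 29, so xy = 15 × 29 = 435.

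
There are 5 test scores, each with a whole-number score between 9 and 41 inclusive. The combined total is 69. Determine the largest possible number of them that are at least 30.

If k of the values are ≥ 30, the total is ≥ 30k + 9(5 − k).
Setting 30k + 9(5 − k) ≤ 69 gives 21k ≤ 24, so k ≤ 1.
k = 1 is achieved by 1 value at 30 and 4 at 9, total 66; add 3 to one value (staying below 30) to reach 69.

1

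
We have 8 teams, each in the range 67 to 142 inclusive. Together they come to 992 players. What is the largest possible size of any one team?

142

To make one team as large as possible, make the other 7 as small as possible.
The other 7 contribute at least 7 × 67 = 469, leaving at most 992 − 469 = 523.
But each team is capped at 142, so the maximum is 142.
Achievable: one at 142 and the other 7 totalling 850, which fits since 7 × 67 ≤ 850 ≤ 7 × 142.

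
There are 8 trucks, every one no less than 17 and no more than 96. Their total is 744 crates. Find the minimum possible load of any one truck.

72

To make one truck as small as possible, make the other 7 as large as possible.
The other 7 contribute at most 7 × 96 = 672, leaving at least 744 − 672 = 72.
Since 72 ≥ 17, this is achievable: one at 72 and 7 at 96.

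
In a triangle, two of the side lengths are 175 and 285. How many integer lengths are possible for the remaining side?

349

The triangle inequality gives |175 − 285| < c < 175 + 285, i.e. 110 < c < 460.
So c can be any integer from 111 to 459: 349 values.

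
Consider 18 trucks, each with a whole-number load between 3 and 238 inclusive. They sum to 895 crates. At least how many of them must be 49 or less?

1

If only k of them are at most 49, the other 18 − k are at least 50, so the total is at least (18 − k)·50 + k·3.
This is ≤ 895, so (18 − k)·50 + 3k ≤ 895, which gives k ≥ 1.
Exactly 1 works: 1 value at 3 and 17 at 50 total 853; raise one of the low values by 42 (still ≤ 49) to hit 895.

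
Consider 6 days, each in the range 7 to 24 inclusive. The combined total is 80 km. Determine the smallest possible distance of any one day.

7

Minimizing one value means maximizing the remaining 5.
The other 5 can take up 5 × 24 = 120 ≥ 80 − 7, so one day can sit at its floor of 7.
Achievable: one at 7 and the other 5 totalling 73, which fits since 5 × 7 ≤ 73 ≤ 5 × 24.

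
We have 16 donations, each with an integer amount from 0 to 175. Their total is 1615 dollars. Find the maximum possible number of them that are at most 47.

Each value at 47 or below falls at least 175 − 47 = 128 short of the ceiling 175.
The ceiling total is 16 × 175 = 2800, and we need 1615, so at most ⌊(2800 − 1615)/128⌋ = 9 can be that low.
k = 9 is achieved by 9 values at 47 and 7 at 175, total 1648; lower one of the 175's by 33 (still > 47) to reach 1615.

9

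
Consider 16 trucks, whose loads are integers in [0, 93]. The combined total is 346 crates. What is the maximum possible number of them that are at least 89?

Suppose k of them are at least 89. Those contribute at least 89 each and the other 16 − k at least 0 each.
So the total is at least 89k + 0(16 − k) = 0 + 89k. This must be ≤ 346, giving k ≤ 3.
k = 3 is achieved by 3 values at 89 and 13 at 0, total 267; add 79 to one value (staying below 89) to reach 346.

3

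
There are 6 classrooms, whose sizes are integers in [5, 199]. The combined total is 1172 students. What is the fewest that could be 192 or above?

If only k of them are at least 192, the other 6 − k are at most 191, so the total is at most k·199 + (6 − k)·191.
This must reach 1172, so k·199 + (6 − k)·191 ≥ 1172, giving k ≥ 4.
Exactly 4 works: 4 values at 199 and 2 at 191 total 1178; lower one of the high values by 6 (still ≥ 192) to hit 1172.

4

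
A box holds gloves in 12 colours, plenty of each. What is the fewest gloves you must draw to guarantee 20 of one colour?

229

In the worst case you draw 19 of each of the 12 colours: 12 × 19 = 228.
One more forces 20 of some colour, so 228 + 1 = 229.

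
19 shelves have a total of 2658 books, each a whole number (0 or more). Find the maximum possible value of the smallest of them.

139

If every one of the 19 were at least 140, the total would be at least 19 × 140 = 2660 > 2658.
Equality holds with 2 values of 139 and 17 values of 140.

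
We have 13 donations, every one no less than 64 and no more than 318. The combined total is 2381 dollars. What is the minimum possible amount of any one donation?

Minimizing one value means maximizing the remaining 12.
The other 12 can take up 12 × 318 = 3816 ≥ 2381 − 64, so one donation can sit at its floor of 64.
Achievable: one at 64 and the other 12 totalling 2317, which fits since 12 × 64 ≤ 2317 ≤ 12 × 318.

64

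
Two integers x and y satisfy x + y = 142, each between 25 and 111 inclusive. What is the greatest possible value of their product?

5041

With x + y fixed, xy peaks when the two are closest together.
Taking x = 71 and y = 71 (both in [25, 111]) gives xy = 5041.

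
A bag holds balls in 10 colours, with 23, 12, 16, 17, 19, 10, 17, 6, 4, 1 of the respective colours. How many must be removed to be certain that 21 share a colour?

123

In the worst case you take as many as possible of each colour without reaching 21: 20 + 12 + 16 + 17 + 19 + 10 + 17 + 6 + 4 + 1 = 122.
The next one must give 21 of some colour, so 122 + 1 = 123.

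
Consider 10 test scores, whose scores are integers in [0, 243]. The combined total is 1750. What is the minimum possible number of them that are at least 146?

Each value short of 146 is at most 145, costing at least 243 − 145 = 98 against the maximum total of 2430.
We can afford to lose at most 2430 − 1750 = 680, so at most ⌊680/98⌋ = 6 fall short, and at least 4 are ≥ 146.
Exactly 4 works: 4 values at 243 and 6 at 145 total 1842; lower one of the high values by 92 (still ≥ 146) to hit 1750.

4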